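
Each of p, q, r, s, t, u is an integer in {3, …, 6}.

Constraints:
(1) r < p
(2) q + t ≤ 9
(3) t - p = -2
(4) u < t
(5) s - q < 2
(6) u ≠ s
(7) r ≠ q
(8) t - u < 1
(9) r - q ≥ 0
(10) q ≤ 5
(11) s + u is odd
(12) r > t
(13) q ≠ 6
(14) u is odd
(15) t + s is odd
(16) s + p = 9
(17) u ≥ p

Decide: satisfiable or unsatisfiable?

Constraints 1, 4, 12, and 17 give r < p, p ≤ u, u < t, t < r. Chaining: r < p ≤ u < t < r, which forces r < r — impossible.

Unsatisfiable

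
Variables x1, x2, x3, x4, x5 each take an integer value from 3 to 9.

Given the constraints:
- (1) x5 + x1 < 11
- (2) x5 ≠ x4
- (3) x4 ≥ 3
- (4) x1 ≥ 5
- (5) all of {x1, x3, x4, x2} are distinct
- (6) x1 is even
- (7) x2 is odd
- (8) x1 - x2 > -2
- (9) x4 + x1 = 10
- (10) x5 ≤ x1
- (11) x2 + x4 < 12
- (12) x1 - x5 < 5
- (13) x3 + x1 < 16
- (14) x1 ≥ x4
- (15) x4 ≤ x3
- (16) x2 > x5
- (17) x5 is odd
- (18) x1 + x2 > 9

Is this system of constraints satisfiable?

Try x1 = 6, x2 = 5, x3 = 9, x4 = 4, x5 = 3.
Check constraint 1: x5 + x1 = 9; constraint 8: x1 - x2 = 1; constraint 9: x4 + x1 = 10. The remaining constraints are straightforward to verify.

Satisfiable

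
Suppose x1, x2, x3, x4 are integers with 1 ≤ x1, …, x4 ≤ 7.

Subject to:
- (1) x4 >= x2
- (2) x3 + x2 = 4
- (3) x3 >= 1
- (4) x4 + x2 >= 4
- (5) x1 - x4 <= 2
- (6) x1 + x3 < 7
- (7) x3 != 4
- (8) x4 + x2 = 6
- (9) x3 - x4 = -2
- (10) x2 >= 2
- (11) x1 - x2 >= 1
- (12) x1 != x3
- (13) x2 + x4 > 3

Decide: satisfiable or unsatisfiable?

Try x1 = 4, x2 = 2, x3 = 2, x4 = 4.
Check constraint 2: x3 + x2 = 4; constraint 4: x4 + x2 = 6. The remaining constraints are straightforward to verify.

Satisfiable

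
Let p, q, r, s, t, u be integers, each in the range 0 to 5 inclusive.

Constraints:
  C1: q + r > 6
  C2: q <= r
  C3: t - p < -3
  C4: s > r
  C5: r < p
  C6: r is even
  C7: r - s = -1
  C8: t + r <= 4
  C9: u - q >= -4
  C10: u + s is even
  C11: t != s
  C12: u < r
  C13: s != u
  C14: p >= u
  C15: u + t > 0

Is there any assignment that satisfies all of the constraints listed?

Satisfiable

One satisfying assignment is p = 5, q = 4, r = 4, s = 5, t = 0, u = 1.
For the less obvious constraints — constraint 1: q + r = 8; constraint 3: t - p = -5 — and the others hold by inspection.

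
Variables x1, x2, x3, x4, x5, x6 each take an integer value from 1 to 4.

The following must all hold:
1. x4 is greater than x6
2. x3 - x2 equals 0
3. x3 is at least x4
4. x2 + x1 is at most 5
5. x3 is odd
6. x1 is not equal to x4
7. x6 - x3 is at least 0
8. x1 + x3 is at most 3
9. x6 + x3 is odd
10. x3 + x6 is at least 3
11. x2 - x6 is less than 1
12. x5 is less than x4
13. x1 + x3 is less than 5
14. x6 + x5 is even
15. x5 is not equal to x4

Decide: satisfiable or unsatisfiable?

Constraints 1, 3, and 7 give x3 ≤ x6, x6 < x4, x4 ≤ x3. Chaining: x3 ≤ x6 < x4 ≤ x3, which forces x3 < x3 — impossible.

Unsatisfiable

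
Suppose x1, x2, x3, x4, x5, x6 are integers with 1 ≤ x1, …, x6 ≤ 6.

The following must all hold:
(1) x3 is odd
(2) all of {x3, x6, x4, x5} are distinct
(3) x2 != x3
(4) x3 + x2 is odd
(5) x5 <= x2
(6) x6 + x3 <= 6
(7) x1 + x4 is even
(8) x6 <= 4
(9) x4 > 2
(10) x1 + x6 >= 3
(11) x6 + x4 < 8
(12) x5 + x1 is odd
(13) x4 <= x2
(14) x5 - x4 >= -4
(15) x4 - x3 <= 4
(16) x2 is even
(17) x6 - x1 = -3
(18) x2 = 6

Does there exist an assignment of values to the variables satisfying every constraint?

One satisfying assignment is x1 = 4, x2 = 6, x3 = 3, x4 = 6, x5 = 5, x6 = 1.
For the less obvious constraints — constraint 6: x6 + x3 = 4; constraint 10: x1 + x6 = 5 — and the others hold by inspection.

Satisfiable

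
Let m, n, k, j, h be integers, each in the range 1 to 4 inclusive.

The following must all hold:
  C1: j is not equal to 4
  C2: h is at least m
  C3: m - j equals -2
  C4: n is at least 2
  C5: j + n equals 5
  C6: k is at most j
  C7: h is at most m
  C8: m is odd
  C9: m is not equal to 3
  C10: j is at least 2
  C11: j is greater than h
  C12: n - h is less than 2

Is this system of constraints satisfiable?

The assignment m = 1, n = 2, k = 1, j = 3, h = 1 works:
  constraint 3 holds since m - j = -2.
  constraint 5 holds since j + n = 5.
The rest check out directly.

Satisfiable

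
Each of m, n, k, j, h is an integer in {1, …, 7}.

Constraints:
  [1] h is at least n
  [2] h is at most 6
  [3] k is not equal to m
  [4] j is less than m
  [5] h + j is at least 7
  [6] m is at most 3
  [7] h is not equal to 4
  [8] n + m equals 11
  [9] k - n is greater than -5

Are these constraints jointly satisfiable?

Unsatisfiable

From constraints 1 and 2: n ≤ h ≤ 6. From constraint 6: m ≤ 3. Hence n + m ≤ 9. But constraint 8 requires n + m = 11, and 11 > 9. Contradiction.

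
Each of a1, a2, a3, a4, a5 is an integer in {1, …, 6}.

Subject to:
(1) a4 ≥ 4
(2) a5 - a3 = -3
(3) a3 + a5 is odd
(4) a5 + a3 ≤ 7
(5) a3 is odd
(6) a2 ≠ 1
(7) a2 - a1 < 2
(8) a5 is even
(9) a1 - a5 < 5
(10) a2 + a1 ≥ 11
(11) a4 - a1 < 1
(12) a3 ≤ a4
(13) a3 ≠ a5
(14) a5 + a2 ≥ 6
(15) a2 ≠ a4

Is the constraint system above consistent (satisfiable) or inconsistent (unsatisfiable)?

Satisfiable

Take a1 = 6, a2 = 6, a3 = 5, a4 = 5, a5 = 2. Then constraint 2: a5 - a3 = -3; constraint 4: a5 + a3 = 7, and every other listed constraint is also met.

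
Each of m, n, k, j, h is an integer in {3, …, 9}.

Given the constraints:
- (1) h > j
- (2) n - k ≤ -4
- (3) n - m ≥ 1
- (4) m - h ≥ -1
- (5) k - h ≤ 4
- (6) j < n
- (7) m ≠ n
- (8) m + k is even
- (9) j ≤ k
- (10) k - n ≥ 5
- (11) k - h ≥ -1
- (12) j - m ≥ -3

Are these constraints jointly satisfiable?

Unsatisfiable

Constraints 3, 4, 5, and 10 give k − n ≥ 5, n − m ≥ 1, m − h ≥ -1, h − k ≥ -4.
Adding all 4 inequalities: the left sides telescope to 0, and the right sides sum to 5 + 1 + (-1) + (-4) = 1. So 0 ≥ 1, which is false.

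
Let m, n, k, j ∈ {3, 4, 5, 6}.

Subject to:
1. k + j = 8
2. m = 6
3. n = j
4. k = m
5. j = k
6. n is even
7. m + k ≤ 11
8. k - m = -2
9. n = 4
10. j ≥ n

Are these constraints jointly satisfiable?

Unsatisfiable

Constraint 9 fixes n = 4 and constraint 2 fixes m = 6. Constraints 3, 4, and 5 give n = j = k = m, so n = m. But 4 ≠ 6 — contradiction.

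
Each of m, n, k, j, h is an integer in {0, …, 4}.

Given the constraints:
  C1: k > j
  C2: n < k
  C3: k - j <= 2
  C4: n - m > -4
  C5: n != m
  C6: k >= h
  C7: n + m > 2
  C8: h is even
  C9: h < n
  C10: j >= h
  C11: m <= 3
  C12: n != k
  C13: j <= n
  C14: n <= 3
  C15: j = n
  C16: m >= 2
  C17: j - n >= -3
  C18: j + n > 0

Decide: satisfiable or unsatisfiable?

Satisfiable

The assignment m = 3, n = 1, k = 2, j = 1, h = 0 works:
  constraint 3 holds since k - j = 1.
  constraint 4 holds since n - m = -2.
  constraint 7 holds since n + m = 4.
The rest check out directly.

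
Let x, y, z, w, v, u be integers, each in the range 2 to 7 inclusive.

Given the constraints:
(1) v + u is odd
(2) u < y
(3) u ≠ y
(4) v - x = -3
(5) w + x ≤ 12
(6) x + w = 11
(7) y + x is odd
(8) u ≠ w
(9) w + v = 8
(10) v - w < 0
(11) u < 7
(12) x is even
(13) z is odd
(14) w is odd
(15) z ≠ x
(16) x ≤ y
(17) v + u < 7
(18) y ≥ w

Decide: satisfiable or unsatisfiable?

Satisfiable

Take x = 6, y = 7, z = 7, w = 5, v = 3, u = 2. Then constraint 4: v - x = -3; constraint 5: w + x = 11; constraint 6: x + w = 11, and every other listed constraint is also met.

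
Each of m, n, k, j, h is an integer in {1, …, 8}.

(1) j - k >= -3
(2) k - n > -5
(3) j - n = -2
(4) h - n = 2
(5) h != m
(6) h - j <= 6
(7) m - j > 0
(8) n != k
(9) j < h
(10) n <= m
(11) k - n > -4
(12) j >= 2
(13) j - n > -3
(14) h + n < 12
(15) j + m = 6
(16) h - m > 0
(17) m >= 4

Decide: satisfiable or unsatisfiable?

Satisfiable

The assignment m = 4, n = 4, k = 2, j = 2, h = 6 works:
  constraint 1 holds since j - k = 0.
  constraint 2 holds since k - n = -2.
  constraint 3 holds since j - n = -2.
The rest check out directly.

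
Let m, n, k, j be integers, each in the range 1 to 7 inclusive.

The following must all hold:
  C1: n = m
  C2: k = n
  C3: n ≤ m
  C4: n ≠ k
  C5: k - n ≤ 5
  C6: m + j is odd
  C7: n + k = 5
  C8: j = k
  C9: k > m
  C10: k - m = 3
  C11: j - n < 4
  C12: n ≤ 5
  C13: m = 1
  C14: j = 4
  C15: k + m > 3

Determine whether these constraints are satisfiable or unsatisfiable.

Constraint 14 fixes j = 4 and constraint 13 fixes m = 1. Constraints 1, 2, and 8 give j = k = n = m, so j = m. But 4 ≠ 1 — contradiction.

Unsatisfiable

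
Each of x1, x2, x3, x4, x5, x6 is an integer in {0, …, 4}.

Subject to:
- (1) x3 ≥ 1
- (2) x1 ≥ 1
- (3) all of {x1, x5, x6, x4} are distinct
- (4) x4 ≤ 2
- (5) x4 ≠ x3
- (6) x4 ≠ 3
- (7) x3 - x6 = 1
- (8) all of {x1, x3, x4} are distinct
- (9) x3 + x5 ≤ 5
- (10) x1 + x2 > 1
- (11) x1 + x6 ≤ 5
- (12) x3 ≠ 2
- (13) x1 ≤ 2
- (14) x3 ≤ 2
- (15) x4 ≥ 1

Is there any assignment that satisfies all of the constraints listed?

Constraints 1, 2, 4, 13, 14, and 15 confine each of x1, x3, x4 to the 2 values {1, 2}.
Constraint 8 requires all 3 of them to be distinct, but only 2 values are available — impossible by the pigeonhole principle.

Unsatisfiable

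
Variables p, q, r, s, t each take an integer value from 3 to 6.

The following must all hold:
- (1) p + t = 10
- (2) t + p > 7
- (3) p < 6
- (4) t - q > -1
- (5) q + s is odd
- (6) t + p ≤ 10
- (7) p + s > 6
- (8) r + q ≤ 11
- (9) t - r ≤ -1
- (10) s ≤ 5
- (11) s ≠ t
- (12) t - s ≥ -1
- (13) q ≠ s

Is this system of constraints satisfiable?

One satisfying assignment is p = 5, q = 4, r = 6, s = 3, t = 5.
For the less obvious constraints — constraint 1: p + t = 10; constraint 2: t + p = 10; constraint 4: t - q = 1 — and the others hold by inspection.

Satisfiable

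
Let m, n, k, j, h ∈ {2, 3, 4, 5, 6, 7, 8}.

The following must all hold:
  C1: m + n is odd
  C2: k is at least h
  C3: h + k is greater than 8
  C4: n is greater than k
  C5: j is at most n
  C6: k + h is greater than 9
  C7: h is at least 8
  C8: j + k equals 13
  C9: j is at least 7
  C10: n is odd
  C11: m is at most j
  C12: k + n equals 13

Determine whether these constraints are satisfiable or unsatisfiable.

From constraints 2 and 7: k ≥ h ≥ 8. From constraints 5 and 9: n ≥ j ≥ 7. Hence k + n ≥ 15. But constraint 12 requires k + n = 13, and 13 < 15. Contradiction.

Unsatisfiable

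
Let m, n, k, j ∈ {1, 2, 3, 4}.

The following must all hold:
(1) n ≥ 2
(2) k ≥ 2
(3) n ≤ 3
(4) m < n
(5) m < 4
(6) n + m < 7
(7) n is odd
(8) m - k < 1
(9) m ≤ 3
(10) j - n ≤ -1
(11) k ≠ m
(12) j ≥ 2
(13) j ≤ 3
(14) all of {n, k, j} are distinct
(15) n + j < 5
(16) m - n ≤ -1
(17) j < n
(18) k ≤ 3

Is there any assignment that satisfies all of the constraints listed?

Unsatisfiable

Constraints 1, 2, 3, 12, 13, and 18 confine each of n, k, j to the 2 values {2, 3}.
Constraint 14 requires all 3 of them to be distinct, but only 2 values are available — impossible by the pigeonhole principle.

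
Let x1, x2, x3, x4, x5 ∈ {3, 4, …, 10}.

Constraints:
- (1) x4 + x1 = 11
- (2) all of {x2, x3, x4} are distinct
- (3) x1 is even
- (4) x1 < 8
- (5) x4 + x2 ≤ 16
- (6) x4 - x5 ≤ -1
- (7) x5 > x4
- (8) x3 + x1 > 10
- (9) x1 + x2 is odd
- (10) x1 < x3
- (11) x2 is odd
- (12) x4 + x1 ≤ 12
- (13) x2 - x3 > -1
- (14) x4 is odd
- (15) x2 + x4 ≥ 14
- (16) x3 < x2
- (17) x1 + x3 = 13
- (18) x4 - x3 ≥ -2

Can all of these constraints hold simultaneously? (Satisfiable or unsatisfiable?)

Setting (x1, x2, x3, x4, x5) = (6, 9, 7, 5, 8) satisfies everything: constraint 1: x4 + x1 = 11; constraint 5: x4 + x2 = 14, and the others follow.

Satisfiable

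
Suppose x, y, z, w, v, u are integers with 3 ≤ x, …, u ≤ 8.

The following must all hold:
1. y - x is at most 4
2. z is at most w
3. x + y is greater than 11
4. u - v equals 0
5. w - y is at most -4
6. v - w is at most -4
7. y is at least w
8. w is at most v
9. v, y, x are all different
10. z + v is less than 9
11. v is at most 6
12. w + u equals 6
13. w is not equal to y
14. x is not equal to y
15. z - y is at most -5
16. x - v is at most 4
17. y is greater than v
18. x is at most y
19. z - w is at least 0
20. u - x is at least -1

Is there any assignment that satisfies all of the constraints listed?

Unsatisfiable

Constraints 1, 6, 15, 16, and 19 give z − w ≥ 0, w − v ≥ 4, v − x ≥ -4, x − y ≥ -4, y − z ≥ 5.
Adding all 5 inequalities: the left sides telescope to 0, and the right sides sum to 0 + 4 + (-4) + (-4) + 5 = 1. So 0 ≥ 1, which is false.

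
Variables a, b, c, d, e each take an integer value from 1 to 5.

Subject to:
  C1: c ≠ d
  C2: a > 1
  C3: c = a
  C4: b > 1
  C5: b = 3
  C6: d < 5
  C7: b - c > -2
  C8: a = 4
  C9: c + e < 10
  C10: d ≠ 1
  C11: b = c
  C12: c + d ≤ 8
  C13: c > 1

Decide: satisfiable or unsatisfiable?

Unsatisfiable

Constraint 5 fixes b = 3 and constraint 8 fixes a = 4. Constraints 3 and 11 give b = c = a, so b = a. But 3 ≠ 4 — contradiction.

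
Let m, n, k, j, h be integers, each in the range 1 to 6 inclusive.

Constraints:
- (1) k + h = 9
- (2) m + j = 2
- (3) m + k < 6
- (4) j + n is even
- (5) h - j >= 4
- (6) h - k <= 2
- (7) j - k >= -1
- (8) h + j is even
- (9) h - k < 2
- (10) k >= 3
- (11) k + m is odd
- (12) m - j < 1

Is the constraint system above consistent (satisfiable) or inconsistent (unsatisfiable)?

Constraints 5, 6, and 7 give j − k ≥ -1, k − h ≥ -2, h − j ≥ 4.
Adding all 3 inequalities: the left sides telescope to 0, and the right sides sum to (-1) + (-2) + 4 = 1. So 0 ≥ 1, which is false.

Unsatisfiable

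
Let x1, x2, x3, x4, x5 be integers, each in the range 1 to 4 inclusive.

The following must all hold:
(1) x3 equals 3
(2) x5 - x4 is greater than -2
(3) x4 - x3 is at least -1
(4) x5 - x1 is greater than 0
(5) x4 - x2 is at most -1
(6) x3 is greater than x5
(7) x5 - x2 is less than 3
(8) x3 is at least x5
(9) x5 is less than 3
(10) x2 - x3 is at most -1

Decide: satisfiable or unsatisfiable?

Unsatisfiable

Constraints 3, 5, and 10 give x2 − x4 ≥ 1, x4 − x3 ≥ -1, x3 − x2 ≥ 1.
Adding all 3 inequalities: the left sides telescope to 0, and the right sides sum to 1 + (-1) + 1 = 1. So 0 ≥ 1, which is false.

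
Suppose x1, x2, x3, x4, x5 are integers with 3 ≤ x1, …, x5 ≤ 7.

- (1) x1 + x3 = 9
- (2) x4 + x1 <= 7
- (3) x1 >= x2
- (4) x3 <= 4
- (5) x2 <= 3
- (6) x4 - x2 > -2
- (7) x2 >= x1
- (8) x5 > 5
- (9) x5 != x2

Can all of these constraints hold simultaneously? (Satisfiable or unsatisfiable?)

Unsatisfiable

From constraints 5 and 7: x1 ≤ x2 ≤ 3. From constraint 4: x3 ≤ 4. Hence x1 + x3 ≤ 7. But constraint 1 requires x1 + x3 = 9, and 9 > 7. Contradiction.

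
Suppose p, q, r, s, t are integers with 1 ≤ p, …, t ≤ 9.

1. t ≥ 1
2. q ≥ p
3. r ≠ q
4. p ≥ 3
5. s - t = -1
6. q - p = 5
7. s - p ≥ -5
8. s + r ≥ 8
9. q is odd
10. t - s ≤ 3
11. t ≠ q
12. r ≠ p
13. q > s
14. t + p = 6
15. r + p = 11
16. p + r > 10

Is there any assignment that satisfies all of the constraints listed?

Take p = 4, q = 9, r = 7, s = 1, t = 2. Then constraint 5: s - t = -1; constraint 6: q - p = 5, and every other listed constraint is also met.

Satisfiable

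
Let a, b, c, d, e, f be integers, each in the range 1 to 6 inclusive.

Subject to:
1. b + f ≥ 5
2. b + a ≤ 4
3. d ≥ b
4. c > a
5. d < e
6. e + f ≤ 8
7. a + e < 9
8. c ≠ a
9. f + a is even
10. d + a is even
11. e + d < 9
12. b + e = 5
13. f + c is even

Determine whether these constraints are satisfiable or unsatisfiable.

Satisfiable

Setting (a, b, c, d, e, f) = (2, 1, 4, 2, 4, 4) satisfies everything: constraint 1: b + f = 5; constraint 2: b + a = 3, and the others follow.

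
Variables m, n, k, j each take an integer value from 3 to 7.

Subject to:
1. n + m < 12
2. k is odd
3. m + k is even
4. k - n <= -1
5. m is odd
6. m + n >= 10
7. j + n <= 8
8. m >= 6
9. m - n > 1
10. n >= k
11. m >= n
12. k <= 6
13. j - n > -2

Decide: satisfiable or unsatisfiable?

Satisfiable

Take m = 7, n = 4, k = 3, j = 3. Then constraint 1: n + m = 11; constraint 4: k - n = -1, and every other listed constraint is also met.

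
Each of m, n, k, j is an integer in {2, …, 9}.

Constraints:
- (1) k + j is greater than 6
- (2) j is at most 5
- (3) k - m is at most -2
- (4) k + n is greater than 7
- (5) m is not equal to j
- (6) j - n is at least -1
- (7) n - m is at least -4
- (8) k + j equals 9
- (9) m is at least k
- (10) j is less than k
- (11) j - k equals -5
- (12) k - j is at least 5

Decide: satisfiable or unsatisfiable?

Constraints 3, 6, 7, and 12 give j − n ≥ -1, n − m ≥ -4, m − k ≥ 2, k − j ≥ 5.
Adding all 4 inequalities: the left sides telescope to 0, and the right sides sum to (-1) + (-4) + 2 + 5 = 2. So 0 ≥ 2, which is false.

Unsatisfiable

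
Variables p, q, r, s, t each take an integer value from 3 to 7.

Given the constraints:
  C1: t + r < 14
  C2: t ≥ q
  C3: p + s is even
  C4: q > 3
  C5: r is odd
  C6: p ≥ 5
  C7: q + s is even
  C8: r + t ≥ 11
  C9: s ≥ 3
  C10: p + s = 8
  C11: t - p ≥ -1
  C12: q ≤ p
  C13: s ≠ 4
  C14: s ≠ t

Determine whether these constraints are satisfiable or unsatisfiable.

Satisfiable

One satisfying assignment is p = 5, q = 5, r = 7, s = 3, t = 5.
For the less obvious constraints — constraint 1: t + r = 12; constraint 8: r + t = 12 — and the others hold by inspection.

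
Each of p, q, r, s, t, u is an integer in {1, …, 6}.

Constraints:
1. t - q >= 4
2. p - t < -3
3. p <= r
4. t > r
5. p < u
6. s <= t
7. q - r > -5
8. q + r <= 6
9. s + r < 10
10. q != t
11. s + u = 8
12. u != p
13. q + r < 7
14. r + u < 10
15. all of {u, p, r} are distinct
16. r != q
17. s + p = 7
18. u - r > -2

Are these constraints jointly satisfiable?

Satisfiable

One satisfying assignment is p = 2, q = 2, r = 4, s = 5, t = 6, u = 3.
For the less obvious constraints — constraint 1: t - q = 4; constraint 2: p - t = -4; constraint 7: q - r = -2 — and the others hold by inspection.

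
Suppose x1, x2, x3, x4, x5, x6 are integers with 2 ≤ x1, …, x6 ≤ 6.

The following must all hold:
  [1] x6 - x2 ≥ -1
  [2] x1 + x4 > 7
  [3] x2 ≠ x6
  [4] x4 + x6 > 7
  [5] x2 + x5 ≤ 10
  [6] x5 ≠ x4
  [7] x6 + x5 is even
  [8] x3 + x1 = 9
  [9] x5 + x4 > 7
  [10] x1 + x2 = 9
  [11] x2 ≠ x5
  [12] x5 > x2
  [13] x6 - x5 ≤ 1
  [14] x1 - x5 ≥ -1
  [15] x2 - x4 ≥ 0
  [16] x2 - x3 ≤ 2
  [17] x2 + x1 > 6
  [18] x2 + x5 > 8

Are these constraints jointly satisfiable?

Take x1 = 5, x2 = 4, x3 = 4, x4 = 4, x5 = 5, x6 = 5. Then constraint 1: x6 - x2 = 1; constraint 2: x1 + x4 = 9, and every other listed constraint is also met.

Satisfiable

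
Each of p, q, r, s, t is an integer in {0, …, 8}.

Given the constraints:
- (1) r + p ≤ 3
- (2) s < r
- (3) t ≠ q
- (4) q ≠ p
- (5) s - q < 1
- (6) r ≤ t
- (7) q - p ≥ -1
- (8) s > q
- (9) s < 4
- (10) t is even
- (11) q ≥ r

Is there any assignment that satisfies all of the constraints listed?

Unsatisfiable

Constraints 2, 8, and 11 give q < s, s < r, r ≤ q. Chaining: q < s < r ≤ q, which forces q < q — impossible.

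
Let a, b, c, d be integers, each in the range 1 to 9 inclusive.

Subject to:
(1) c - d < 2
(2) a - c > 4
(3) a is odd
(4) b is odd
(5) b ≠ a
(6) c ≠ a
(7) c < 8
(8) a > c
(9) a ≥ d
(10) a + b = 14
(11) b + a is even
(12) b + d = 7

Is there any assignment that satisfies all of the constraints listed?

One satisfying assignment is a = 9, b = 5, c = 3, d = 2.
For the less obvious constraints — constraint 1: c - d = 1; constraint 2: a - c = 6; constraint 10: a + b = 14 — and the others hold by inspection.

Satisfiable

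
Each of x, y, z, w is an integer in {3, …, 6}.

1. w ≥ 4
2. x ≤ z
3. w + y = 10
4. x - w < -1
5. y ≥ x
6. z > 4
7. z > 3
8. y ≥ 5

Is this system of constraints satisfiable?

Satisfiable

The assignment x = 3, y = 5, z = 5, w = 5 works:
  constraint 2 holds since x = 3, z = 5.
  constraint 3 holds since w + y = 10.
  constraint 4 holds since x - w = -2.
The rest check out directly.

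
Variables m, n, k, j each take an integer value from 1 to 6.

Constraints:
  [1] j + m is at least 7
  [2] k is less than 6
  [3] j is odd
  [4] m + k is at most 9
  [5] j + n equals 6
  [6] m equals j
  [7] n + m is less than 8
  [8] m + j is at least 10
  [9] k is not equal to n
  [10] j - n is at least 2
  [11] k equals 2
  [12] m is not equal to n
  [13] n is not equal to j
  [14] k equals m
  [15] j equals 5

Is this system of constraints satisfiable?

Constraint 11 fixes k = 2 and constraint 15 fixes j = 5. Constraints 6 and 14 give k = m = j, so k = j. But 2 ≠ 5 — contradiction.

Unsatisfiable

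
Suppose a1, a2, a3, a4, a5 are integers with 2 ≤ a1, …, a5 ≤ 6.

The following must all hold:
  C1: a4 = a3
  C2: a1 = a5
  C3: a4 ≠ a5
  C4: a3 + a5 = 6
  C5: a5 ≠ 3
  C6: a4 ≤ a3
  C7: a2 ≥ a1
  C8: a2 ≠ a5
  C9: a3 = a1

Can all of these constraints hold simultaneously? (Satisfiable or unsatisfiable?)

From constraints 1, 2, and 9, a4 = a3 = a1 = a5, so a4 = a5. But constraint 3 says a4 ≠ a5. Contradiction.

Unsatisfiable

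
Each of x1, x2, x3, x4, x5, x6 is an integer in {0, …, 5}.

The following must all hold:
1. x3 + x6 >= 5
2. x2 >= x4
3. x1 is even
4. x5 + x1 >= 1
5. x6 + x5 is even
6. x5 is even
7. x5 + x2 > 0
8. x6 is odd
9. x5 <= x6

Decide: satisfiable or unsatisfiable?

Unsatisfiable

Constraint 8 makes x6 odd and constraint 6 makes x5 even, so x6 + x5 must be odd. Constraint 5 says x6 + x5 is even — contradiction.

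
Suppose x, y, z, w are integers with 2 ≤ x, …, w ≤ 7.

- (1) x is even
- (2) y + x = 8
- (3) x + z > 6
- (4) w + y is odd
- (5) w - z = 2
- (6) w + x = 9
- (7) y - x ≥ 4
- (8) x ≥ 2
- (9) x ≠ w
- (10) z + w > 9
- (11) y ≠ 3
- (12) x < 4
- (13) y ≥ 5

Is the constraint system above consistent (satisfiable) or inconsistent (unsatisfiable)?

Take x = 2, y = 6, z = 5, w = 7. Then constraint 2: y + x = 8; constraint 3: x + z = 7; constraint 5: w - z = 2, and every other listed constraint is also met.

Satisfiable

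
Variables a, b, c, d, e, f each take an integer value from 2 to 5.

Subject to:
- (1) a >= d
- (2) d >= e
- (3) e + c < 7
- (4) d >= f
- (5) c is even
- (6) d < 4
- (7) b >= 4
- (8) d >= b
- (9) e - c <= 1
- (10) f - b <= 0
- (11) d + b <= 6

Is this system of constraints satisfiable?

Unsatisfiable

From constraints 7 and 8: d ≥ b and b ≥ 4, so d ≥ 4. From constraint 6: d ≤ 3. But 3 < 4, so no value of d works.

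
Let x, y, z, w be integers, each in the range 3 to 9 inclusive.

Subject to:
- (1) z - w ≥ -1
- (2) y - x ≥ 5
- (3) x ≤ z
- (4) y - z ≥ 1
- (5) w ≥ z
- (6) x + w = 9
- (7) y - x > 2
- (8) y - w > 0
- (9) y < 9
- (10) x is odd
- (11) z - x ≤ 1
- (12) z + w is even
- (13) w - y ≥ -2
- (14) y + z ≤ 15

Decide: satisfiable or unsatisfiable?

Unsatisfiable

Constraints 1, 2, 11, and 13 give z − w ≥ -1, w − y ≥ -2, y − x ≥ 5, x − z ≥ -1.
Adding all 4 inequalities: the left sides telescope to 0, and the right sides sum to (-1) + (-2) + 5 + (-1) = 1. So 0 ≥ 1, which is false.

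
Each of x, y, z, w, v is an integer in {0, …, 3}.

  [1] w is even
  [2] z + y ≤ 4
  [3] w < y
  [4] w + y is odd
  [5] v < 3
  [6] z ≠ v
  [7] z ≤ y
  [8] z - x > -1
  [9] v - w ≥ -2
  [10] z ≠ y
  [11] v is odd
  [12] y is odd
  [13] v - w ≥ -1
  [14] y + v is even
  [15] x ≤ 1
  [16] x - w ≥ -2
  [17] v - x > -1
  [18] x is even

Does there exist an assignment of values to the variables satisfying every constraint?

Satisfiable

Setting (x, y, z, w, v) = (0, 1, 0, 0, 1) satisfies everything: constraint 2: z + y = 1; constraint 8: z - x = 0, and the others follow.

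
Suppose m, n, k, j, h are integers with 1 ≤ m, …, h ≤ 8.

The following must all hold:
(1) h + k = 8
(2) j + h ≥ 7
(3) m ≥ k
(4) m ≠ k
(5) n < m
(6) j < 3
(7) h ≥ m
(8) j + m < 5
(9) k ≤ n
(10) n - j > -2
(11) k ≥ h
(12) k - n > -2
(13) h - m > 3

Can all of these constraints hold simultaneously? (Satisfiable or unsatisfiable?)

Unsatisfiable

Constraints 5, 7, 9, and 11 give m ≤ h, h ≤ k, k ≤ n, n < m. Chaining: m ≤ h ≤ k ≤ n < m, which forces m < m — impossible.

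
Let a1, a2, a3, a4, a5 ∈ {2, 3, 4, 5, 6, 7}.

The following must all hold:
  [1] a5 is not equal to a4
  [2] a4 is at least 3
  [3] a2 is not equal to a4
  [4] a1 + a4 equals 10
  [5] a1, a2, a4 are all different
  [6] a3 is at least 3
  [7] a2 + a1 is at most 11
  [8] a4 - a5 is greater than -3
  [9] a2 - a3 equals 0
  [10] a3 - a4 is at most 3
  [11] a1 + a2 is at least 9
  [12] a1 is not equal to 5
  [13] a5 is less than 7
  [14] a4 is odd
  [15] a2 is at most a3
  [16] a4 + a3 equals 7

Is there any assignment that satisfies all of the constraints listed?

One satisfying assignment is a1 = 7, a2 = 4, a3 = 4, a4 = 3, a5 = 4.
For the less obvious constraints — constraint 4: a1 + a4 = 10; constraint 7: a2 + a1 = 11 — and the others hold by inspection.

Satisfiable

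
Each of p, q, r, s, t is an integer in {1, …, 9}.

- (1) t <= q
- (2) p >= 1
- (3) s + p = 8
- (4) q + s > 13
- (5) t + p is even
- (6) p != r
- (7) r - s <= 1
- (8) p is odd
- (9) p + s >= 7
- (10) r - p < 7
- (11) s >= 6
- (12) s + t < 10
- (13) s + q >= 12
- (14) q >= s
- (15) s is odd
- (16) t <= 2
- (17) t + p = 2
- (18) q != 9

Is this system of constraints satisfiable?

The assignment p = 1, q = 7, r = 6, s = 7, t = 1 works:
  constraint 3 holds since s + p = 8.
  constraint 4 holds since q + s = 14.
The rest check out directly.

Satisfiable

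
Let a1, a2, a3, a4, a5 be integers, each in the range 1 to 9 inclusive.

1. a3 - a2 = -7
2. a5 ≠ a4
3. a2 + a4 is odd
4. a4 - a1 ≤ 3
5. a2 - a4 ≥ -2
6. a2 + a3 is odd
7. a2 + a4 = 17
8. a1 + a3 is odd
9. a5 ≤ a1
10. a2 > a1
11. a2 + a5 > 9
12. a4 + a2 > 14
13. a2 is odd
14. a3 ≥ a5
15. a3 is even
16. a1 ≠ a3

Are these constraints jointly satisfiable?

Setting (a1, a2, a3, a4, a5) = (7, 9, 2, 8, 2) satisfies everything: constraint 1: a3 - a2 = -7; constraint 4: a4 - a1 = 1; constraint 5: a2 - a4 = 1, and the others follow.

Satisfiable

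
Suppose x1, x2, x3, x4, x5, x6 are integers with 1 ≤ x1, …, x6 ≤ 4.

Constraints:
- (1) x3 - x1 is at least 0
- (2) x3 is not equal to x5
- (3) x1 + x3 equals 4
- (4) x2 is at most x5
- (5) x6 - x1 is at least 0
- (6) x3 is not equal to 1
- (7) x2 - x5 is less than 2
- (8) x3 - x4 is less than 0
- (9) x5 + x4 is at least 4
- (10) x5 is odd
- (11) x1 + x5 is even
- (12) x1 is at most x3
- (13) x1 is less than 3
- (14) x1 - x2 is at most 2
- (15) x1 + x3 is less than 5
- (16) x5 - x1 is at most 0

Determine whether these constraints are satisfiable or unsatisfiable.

Take x1 = 1, x2 = 1, x3 = 3, x4 = 4, x5 = 1, x6 = 3. Then constraint 1: x3 - x1 = 2; constraint 3: x1 + x3 = 4, and every other listed constraint is also met.

Satisfiable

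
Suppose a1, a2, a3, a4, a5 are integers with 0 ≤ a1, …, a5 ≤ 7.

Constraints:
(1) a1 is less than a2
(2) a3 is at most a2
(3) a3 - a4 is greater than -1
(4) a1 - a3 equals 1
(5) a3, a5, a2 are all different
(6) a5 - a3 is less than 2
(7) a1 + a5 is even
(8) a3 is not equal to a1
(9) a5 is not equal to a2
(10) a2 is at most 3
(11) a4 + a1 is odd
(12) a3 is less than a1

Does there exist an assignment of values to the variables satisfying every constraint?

Take a1 = 2, a2 = 3, a3 = 1, a4 = 1, a5 = 2. Then constraint 3: a3 - a4 = 0; constraint 4: a1 - a3 = 1; constraint 6: a5 - a3 = 1, and every other listed constraint is also met.

Satisfiable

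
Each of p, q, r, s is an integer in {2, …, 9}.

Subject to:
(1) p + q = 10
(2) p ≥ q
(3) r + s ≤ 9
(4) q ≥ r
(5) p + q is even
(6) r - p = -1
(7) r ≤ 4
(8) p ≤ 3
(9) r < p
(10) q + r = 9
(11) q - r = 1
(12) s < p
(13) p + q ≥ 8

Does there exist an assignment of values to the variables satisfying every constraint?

From constraints 2 and 8: q ≤ p ≤ 3. From constraint 7: r ≤ 4. Hence q + r ≤ 7. But constraint 10 requires q + r = 9, and 9 > 7. Contradiction.

Unsatisfiable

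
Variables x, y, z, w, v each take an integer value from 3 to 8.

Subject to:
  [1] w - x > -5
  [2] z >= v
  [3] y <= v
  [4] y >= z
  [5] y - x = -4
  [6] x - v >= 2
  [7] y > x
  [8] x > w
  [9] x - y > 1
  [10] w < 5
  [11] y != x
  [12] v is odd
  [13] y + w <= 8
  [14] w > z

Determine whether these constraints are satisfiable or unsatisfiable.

Constraints 2, 3, 7, 8, and 14 give z < w, w < x, x < y, y ≤ v, v ≤ z. Chaining: z < w < x < y ≤ v ≤ z, which forces z < z — impossible.

Unsatisfiable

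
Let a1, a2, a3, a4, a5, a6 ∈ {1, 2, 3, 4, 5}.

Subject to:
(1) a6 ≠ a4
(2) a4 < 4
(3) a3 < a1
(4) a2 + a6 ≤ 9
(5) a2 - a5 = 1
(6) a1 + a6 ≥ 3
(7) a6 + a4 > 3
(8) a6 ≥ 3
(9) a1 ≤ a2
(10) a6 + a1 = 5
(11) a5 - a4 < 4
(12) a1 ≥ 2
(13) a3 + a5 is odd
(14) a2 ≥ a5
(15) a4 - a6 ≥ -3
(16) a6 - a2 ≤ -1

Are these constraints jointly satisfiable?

Satisfiable

The assignment a1 = 2, a2 = 5, a3 = 1, a4 = 1, a5 = 4, a6 = 3 works:
  constraint 4 holds since a2 + a6 = 8.
  constraint 5 holds since a2 - a5 = 1.
The rest check out directly.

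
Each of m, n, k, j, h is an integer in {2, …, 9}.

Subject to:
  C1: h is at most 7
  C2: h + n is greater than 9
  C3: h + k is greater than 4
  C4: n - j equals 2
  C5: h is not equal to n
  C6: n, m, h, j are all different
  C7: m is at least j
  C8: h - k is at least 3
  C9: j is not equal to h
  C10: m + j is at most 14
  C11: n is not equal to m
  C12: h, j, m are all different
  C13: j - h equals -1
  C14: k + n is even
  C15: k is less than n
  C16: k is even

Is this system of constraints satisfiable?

One satisfying assignment is m = 9, n = 6, k = 2, j = 4, h = 5.
For the less obvious constraints — constraint 2: h + n = 11; constraint 3: h + k = 7; constraint 4: n - j = 2 — and the others hold by inspection.

Satisfiable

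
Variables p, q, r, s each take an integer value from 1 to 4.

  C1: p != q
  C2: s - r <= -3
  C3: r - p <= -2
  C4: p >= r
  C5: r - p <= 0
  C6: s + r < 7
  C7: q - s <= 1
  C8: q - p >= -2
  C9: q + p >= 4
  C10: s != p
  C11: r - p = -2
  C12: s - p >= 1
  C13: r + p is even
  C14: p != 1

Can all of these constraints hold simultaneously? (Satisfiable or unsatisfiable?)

Constraints 2, 3, 7, and 8 give s − q ≥ -1, q − p ≥ -2, p − r ≥ 2, r − s ≥ 3.
Adding all 4 inequalities: the left sides telescope to 0, and the right sides sum to (-1) + (-2) + 2 + 3 = 2. So 0 ≥ 2, which is false.

Unsatisfiable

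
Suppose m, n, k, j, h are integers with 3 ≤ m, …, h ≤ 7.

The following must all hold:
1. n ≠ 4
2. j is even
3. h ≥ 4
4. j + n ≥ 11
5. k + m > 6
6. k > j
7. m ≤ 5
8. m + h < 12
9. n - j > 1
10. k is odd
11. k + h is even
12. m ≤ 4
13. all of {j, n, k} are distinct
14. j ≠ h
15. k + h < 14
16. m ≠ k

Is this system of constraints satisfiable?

Satisfiable

The assignment m = 4, n = 7, k = 5, j = 4, h = 7 works:
  constraint 4 holds since j + n = 11.
  constraint 5 holds since k + m = 9.
  constraint 8 holds since m + h = 11.
The rest check out directly.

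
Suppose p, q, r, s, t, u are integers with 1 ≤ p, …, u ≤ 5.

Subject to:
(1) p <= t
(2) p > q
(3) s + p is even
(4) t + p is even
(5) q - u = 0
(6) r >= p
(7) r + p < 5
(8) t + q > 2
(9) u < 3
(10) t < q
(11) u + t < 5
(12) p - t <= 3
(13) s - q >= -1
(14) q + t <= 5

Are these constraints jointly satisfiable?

Constraints 1, 2, and 10 give q < p, p ≤ t, t < q. Chaining: q < p ≤ t < q, which forces q < q — impossible.

Unsatisfiable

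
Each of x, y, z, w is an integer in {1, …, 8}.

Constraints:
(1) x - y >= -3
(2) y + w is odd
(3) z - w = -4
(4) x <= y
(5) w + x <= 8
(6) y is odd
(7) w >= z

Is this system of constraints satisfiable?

Take x = 2, y = 3, z = 2, w = 6. Then constraint 1: x - y = -1; constraint 3: z - w = -4; constraint 5: w + x = 8, and every other listed constraint is also met.

Satisfiable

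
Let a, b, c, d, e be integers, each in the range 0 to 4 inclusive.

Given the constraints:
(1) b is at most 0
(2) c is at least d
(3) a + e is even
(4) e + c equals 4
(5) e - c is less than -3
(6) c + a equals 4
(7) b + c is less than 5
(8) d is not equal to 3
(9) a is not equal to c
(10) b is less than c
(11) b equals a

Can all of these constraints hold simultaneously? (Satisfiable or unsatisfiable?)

Take a = 0, b = 0, c = 4, d = 0, e = 0. Then constraint 4: e + c = 4; constraint 5: e - c = -4, and every other listed constraint is also met.

Satisfiable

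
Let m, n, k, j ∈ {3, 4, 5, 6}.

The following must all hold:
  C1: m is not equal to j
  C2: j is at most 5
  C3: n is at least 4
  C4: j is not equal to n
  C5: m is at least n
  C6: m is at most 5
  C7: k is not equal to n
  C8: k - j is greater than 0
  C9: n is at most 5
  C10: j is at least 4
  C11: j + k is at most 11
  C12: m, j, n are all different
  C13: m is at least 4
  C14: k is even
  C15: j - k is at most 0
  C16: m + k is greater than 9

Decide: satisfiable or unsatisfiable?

Constraints 2, 3, 6, 9, 10, and 13 confine each of m, j, n to the 2 values {4, 5}.
Constraint 12 requires all 3 of them to be distinct, but only 2 values are available — impossible by the pigeonhole principle.

Unsatisfiable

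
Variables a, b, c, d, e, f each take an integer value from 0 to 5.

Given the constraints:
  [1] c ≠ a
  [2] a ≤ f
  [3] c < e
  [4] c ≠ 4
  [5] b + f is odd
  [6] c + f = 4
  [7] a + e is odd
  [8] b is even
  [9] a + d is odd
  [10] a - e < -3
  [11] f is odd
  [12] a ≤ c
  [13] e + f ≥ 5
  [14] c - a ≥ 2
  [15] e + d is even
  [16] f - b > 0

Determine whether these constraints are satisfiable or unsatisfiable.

One satisfying assignment is a = 0, b = 0, c = 3, d = 1, e = 5, f = 1.
For the less obvious constraints — constraint 6: c + f = 4; constraint 10: a - e = -5; constraint 13: e + f = 6 — and the others hold by inspection.

Satisfiable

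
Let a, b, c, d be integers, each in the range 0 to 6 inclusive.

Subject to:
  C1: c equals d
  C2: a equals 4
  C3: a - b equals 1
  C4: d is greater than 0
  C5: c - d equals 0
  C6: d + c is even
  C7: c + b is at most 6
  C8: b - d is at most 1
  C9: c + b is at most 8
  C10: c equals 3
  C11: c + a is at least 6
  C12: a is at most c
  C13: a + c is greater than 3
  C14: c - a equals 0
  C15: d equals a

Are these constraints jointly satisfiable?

Constraint 10 fixes c = 3 and constraint 2 fixes a = 4. Constraints 1 and 15 give c = d = a, so c = a. But 3 ≠ 4 — contradiction.

Unsatisfiable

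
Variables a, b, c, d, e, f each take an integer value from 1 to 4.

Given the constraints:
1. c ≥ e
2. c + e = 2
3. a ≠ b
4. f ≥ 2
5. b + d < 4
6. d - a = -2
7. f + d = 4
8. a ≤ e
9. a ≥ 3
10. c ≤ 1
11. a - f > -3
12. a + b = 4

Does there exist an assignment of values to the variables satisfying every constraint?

From constraints 8 and 9: e ≥ a and a ≥ 3, so e ≥ 3. From constraints 1 and 10: e ≤ c and c ≤ 1, so e ≤ 1. But 1 < 3, so no value of e works.

Unsatisfiable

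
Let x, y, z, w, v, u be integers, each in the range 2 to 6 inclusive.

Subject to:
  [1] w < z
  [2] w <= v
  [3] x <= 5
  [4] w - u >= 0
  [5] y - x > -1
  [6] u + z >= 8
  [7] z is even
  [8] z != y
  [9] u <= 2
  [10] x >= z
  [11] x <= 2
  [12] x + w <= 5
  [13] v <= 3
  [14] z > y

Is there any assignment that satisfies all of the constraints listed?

From constraint 9: u ≤ 2. From constraints 3 and 10: z ≤ x ≤ 5. Hence u + z ≤ 7. But constraint 6 requires u + z ≥ 8, and 8 > 7. Contradiction.

Unsatisfiable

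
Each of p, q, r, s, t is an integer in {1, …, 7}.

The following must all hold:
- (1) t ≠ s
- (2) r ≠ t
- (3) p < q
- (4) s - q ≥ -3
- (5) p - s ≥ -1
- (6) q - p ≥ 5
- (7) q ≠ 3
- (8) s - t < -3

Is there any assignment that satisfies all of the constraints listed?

Constraints 4, 5, and 6 give p − s ≥ -1, s − q ≥ -3, q − p ≥ 5.
Adding all 3 inequalities: the left sides telescope to 0, and the right sides sum to (-1) + (-3) + 5 = 1. So 0 ≥ 1, which is false.

Unsatisfiable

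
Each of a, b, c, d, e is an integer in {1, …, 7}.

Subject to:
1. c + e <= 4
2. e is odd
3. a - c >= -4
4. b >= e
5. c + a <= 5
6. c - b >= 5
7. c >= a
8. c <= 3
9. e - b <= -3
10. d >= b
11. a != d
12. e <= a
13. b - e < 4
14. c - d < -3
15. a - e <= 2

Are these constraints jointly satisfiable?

Constraints 3, 6, 9, and 15 give a − c ≥ -4, c − b ≥ 5, b − e ≥ 3, e − a ≥ -2.
Adding all 4 inequalities: the left sides telescope to 0, and the right sides sum to (-4) + 5 + 3 + (-2) = 2. So 0 ≥ 2, which is false.

Unsatisfiable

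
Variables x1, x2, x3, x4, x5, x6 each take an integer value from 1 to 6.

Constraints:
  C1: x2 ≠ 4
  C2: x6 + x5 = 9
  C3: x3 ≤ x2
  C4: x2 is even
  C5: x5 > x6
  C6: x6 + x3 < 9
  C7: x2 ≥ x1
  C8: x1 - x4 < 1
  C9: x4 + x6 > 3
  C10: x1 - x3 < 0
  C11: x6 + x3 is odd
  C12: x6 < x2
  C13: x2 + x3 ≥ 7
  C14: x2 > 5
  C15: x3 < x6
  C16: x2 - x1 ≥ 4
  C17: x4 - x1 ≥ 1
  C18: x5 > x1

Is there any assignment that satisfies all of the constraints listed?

Satisfiable

One satisfying assignment is x1 = 1, x2 = 6, x3 = 3, x4 = 2, x5 = 5, x6 = 4.
For the less obvious constraints — constraint 2: x6 + x5 = 9; constraint 6: x6 + x3 = 7; constraint 8: x1 - x4 = -1 — and the others hold by inspection.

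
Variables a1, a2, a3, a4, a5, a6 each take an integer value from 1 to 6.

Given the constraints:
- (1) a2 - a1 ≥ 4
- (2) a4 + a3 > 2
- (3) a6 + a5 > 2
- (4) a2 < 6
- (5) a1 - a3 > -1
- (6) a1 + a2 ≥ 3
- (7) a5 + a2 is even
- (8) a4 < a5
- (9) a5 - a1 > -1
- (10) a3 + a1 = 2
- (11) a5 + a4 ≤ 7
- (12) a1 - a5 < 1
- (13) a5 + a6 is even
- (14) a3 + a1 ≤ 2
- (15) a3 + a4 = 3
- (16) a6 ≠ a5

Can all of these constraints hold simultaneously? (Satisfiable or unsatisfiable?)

Satisfiable

The assignment a1 = 1, a2 = 5, a3 = 1, a4 = 2, a5 = 3, a6 = 1 works:
  constraint 1 holds since a2 - a1 = 4.
  constraint 2 holds since a4 + a3 = 3.
The rest check out directly.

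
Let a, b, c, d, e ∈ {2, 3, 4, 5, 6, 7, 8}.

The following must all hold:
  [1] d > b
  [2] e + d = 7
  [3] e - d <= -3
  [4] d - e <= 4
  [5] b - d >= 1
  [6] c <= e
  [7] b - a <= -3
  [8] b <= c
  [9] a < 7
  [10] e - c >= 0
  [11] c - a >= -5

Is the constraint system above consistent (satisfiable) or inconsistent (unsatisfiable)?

Constraints 3, 5, 7, 10, and 11 give b − d ≥ 1, d − e ≥ 3, e − c ≥ 0, c − a ≥ -5, a − b ≥ 3.
Adding all 5 inequalities: the left sides telescope to 0, and the right sides sum to 1 + 3 + 0 + (-5) + 3 = 2. So 0 ≥ 2, which is false.

Unsatisfiable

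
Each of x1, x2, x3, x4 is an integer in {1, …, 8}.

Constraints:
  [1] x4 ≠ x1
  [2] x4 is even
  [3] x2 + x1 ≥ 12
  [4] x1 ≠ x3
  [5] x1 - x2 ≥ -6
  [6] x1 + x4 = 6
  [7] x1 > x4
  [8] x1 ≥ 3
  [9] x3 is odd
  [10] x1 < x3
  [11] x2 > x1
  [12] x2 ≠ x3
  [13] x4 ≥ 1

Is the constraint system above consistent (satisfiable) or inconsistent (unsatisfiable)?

Setting (x1, x2, x3, x4) = (4, 8, 7, 2) satisfies everything: constraint 3: x2 + x1 = 12; constraint 5: x1 - x2 = -4; constraint 6: x1 + x4 = 6, and the others follow.

Satisfiable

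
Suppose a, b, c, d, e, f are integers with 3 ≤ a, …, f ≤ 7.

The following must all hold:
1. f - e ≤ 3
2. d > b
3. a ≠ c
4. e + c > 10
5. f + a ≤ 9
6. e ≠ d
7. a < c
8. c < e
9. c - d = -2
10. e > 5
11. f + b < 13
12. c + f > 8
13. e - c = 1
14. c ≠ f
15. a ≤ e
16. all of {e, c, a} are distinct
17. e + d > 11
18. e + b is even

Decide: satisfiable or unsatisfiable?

Satisfiable

Setting (a, b, c, d, e, f) = (3, 4, 5, 7, 6, 6) satisfies everything: constraint 1: f - e = 0; constraint 4: e + c = 11; constraint 5: f + a = 9, and the others follow.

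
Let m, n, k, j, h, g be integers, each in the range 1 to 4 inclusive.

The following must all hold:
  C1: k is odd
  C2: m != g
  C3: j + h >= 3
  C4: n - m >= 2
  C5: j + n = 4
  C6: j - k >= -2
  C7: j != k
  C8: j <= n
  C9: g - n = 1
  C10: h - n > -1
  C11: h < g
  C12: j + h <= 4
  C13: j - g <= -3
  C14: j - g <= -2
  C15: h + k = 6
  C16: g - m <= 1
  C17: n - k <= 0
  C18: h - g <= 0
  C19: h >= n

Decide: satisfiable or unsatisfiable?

Constraints 4, 6, 13, 16, and 17 give j − k ≥ -2, k − n ≥ 0, n − m ≥ 2, m − g ≥ -1, g − j ≥ 3.
Adding all 5 inequalities: the left sides telescope to 0, and the right sides sum to (-2) + 0 + 2 + (-1) + 3 = 2. So 0 ≥ 2, which is false.

Unsatisfiable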